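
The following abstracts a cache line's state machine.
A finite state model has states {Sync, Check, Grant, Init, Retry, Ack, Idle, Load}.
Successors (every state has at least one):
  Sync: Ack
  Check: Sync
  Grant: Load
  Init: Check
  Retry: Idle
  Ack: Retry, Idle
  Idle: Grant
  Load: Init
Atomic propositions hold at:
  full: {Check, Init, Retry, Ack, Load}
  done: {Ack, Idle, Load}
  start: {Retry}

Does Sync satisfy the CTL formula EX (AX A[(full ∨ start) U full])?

Sat(full ∨ start) = {Check, Init, Retry, Ack, Load}
A[(full ∨ start) U full]: least fixpoint, start Z0 = Sat(full) = {Check, Init, Retry, Ack, Load}, add states in Sat(full ∨ start) with every successor in Z. Already a fixed point.
Sat(A[(full ∨ start) U full]) = {Check, Init, Retry, Ack, Load}
Sat(AX A[(full ∨ start) U full]) = {s : every successor in {Check, Init, Retry, Ack, Load}} = {Sync, Grant, Init, Load}
Sat(EX (AX A[(full ∨ start) U full])) = {s : some successor in {Sync, Grant, Init, Load}} = {Check, Grant, Idle, Load}
Sync ∉ Sat(EX (AX A[(full ∨ start) U full])) = {Check, Grant, Idle, Load}, so the formula does not hold at Sync.

No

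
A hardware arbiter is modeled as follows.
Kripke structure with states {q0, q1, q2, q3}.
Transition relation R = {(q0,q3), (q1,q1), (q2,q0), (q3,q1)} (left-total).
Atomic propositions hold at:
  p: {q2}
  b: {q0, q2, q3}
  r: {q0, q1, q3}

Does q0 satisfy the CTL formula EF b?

Yes

EF b: least fixpoint, start Z0 = {q0, q2, q3}, add states with some successor in Z. Already a fixed point.
Sat(EF b) = {q0, q2, q3}
q0 ∈ Sat(EF b) = {q0, q2, q3}, so the formula holds at q0.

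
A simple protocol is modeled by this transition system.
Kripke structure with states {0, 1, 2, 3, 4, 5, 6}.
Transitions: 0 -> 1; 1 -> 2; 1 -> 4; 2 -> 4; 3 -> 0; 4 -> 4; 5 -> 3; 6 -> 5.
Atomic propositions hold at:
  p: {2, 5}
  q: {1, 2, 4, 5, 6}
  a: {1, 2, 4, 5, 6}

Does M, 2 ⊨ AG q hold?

AG q: greatest fixpoint, start Z0 = {1, 2, 4, 5, 6}, keep only states in Sat with every successor in Z. Z1 = {1, 2, 4, 6}; Z2 = {1, 2, 4}; fixed.
Sat(AG q) = {1, 2, 4}
2 ∈ Sat(AG q) = {1, 2, 4}, so the formula holds at 2.

Yes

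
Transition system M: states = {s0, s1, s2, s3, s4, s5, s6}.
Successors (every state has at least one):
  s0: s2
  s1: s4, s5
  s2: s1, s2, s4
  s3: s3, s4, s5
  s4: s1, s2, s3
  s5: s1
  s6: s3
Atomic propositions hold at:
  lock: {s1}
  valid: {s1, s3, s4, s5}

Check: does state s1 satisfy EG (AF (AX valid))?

Yes

Sat(AX valid) = {s : every successor in {s1, s3, s4, s5}} = {s1, s3, s5, s6}
AF (AX valid): least fixpoint, start Z0 = {s1, s3, s5, s6}, add states with every successor in Z. Already a fixed point.
Sat(AF (AX valid)) = {s1, s3, s5, s6}
EG (AF (AX valid)): greatest fixpoint, start Z0 = {s1, s3, s5, s6}, keep only states in Sat with some successor in Z. Already a fixed point.
Sat(EG (AF (AX valid))) = {s1, s3, s5, s6}
s1 ∈ Sat(EG (AF (AX valid))) = {s1, s3, s5, s6}, so the formula holds at s1.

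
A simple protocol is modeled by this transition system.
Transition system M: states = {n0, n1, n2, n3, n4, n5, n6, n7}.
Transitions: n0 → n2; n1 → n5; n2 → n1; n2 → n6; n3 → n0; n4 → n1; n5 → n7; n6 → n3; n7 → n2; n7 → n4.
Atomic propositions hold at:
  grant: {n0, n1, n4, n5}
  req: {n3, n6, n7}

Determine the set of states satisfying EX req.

{n2, n5, n6}

Sat(EX req) = {s : some successor in {n3, n6, n7}} = {n2, n5, n6}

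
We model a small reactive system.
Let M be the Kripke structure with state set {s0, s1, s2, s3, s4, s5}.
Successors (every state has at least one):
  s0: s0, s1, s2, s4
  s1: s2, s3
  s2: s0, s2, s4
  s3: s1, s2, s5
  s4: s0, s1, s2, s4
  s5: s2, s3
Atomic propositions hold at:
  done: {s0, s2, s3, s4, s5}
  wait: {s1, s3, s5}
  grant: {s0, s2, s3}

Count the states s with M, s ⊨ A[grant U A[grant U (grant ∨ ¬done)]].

4

Sat(¬done) = {s1}
Sat(grant ∨ ¬done) = {s0, s1, s2, s3}
A[grant U (grant ∨ ¬done)]: least fixpoint, start Z0 = Sat((grant ∨ ¬done)) = {s0, s1, s2, s3}, add states in Sat(grant) with every successor in Z. Already a fixed point.
Sat(A[grant U (grant ∨ ¬done)]) = {s0, s1, s2, s3}
A[grant U A[grant U (grant ∨ ¬done)]]: least fixpoint, start Z0 = Sat(A[grant U (grant ∨ ¬done)]) = {s0, s1, s2, s3}, add states in Sat(grant) with every successor in Z. Already a fixed point.
Sat(A[grant U A[grant U (grant ∨ ¬done)]]) = {s0, s1, s2, s3}
|Sat(A[grant U A[grant U (grant ∨ ¬done)]])| = |{s0, s1, s2, s3}| = 4.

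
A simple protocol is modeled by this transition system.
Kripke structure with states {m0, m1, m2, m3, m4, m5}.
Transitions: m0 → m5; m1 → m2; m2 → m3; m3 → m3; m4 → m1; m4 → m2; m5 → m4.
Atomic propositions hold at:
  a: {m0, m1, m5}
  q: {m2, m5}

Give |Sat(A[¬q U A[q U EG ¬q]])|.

Sat(¬q) = {m0, m1, m3, m4}
EG ¬q: greatest fixpoint, start Z0 = {m0, m1, m3, m4}, keep only states in Sat with some successor in Z. Z1 = {m3, m4}; Z2 = {m3}; fixed.
Sat(EG ¬q) = {m3}
A[q U EG ¬q]: least fixpoint, start Z0 = Sat(EG ¬q) = {m3}, add states in Sat(q) with every successor in Z. Z1 = {m2, m3}; fixed.
Sat(A[q U EG ¬q]) = {m2, m3}
A[¬q U A[q U EG ¬q]]: least fixpoint, start Z0 = Sat(A[q U EG ¬q]) = {m2, m3}, add states in Sat(¬q) with every successor in Z. Z1 = {m1, m2, m3}; Z2 = {m1, m2, m3, m4}; fixed.
Sat(A[¬q U A[q U EG ¬q]]) = {m1, m2, m3, m4}
|Sat(A[¬q U A[q U EG ¬q]])| = |{m1, m2, m3, m4}| = 4.

4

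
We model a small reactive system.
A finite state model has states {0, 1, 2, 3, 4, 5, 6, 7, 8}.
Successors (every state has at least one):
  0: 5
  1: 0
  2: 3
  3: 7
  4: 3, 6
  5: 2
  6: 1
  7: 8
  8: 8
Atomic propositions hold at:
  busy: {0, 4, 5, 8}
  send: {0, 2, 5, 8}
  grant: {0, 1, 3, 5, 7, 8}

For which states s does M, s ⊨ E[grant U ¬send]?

Sat(¬send) = {1, 3, 4, 6, 7}
E[grant U ¬send]: least fixpoint, start Z0 = Sat(¬send) = {1, 3, 4, 6, 7}, add states in Sat(grant) with some successor in Z. Already a fixed point.
Sat(E[grant U ¬send]) = {1, 3, 4, 6, 7}

{1, 3, 4, 6, 7}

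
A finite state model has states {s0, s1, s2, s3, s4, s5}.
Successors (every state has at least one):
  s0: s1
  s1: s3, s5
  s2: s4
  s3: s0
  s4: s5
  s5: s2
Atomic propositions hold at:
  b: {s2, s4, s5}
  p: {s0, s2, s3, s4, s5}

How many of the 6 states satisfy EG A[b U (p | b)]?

3

Sat(p | b) = {s0, s2, s3, s4, s5}
A[b U (p | b)]: least fixpoint, start Z0 = Sat((p | b)) = {s0, s2, s3, s4, s5}, add states in Sat(b) with every successor in Z. Already a fixed point.
Sat(A[b U (p | b)]) = {s0, s2, s3, s4, s5}
EG A[b U (p | b)]: greatest fixpoint, start Z0 = {s0, s2, s3, s4, s5}, keep only states in Sat with some successor in Z. Z1 = {s2, s3, s4, s5}; Z2 = {s2, s4, s5}; fixed.
Sat(EG A[b U (p | b)]) = {s2, s4, s5}
|Sat(EG A[b U (p | b)])| = |{s2, s4, s5}| = 3.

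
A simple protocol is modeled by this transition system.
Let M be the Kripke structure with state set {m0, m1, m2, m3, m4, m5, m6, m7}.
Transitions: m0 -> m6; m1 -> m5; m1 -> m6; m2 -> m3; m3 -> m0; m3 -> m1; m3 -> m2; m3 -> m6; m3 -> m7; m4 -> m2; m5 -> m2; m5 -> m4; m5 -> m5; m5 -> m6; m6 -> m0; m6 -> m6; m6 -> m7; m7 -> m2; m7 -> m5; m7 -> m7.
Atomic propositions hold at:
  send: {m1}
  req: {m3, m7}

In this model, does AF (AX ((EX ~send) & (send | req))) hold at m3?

No

Sat(~send) = {m0, m2, m3, m4, m5, m6, m7}
Sat(EX ~send) = {s : some successor in {m0, m2, m3, m4, m5, m6, m7}} = {m0, m1, m2, m3, m4, m5, m6, m7}
Sat(send | req) = {m1, m3, m7}
Sat((EX ~send) & (send | req)) = {m1, m3, m7}
Sat(AX ((EX ~send) & (send | req))) = {s : every successor in {m1, m3, m7}} = {m2}
AF (AX ((EX ~send) & (send | req))): least fixpoint, start Z0 = {m2}, add states with every successor in Z. Z1 = {m2, m4}; fixed.
Sat(AF (AX ((EX ~send) & (send | req)))) = {m2, m4}
m3 ∉ Sat(AF (AX ((EX ~send) & (send | req)))) = {m2, m4}, so the formula does not hold at m3.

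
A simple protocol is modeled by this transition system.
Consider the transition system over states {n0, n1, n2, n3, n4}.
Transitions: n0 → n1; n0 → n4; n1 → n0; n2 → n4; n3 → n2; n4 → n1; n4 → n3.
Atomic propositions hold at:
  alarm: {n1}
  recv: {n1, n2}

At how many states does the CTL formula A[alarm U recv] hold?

A[alarm U recv]: least fixpoint, start Z0 = Sat(recv) = {n1, n2}, add states in Sat(alarm) with every successor in Z. Already a fixed point.
Sat(A[alarm U recv]) = {n1, n2}
|Sat(A[alarm U recv])| = |{n1, n2}| = 2.

2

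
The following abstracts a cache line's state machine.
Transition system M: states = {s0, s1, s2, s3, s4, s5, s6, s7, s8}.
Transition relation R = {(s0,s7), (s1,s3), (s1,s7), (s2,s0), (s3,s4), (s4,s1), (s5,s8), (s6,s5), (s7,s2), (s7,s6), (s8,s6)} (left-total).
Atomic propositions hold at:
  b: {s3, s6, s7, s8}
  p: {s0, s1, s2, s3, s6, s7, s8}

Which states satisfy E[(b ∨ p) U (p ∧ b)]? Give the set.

Sat(b ∨ p) = {s0, s1, s2, s3, s6, s7, s8}
Sat(p ∧ b) = {s3, s6, s7, s8}
E[(b ∨ p) U (p ∧ b)]: least fixpoint, start Z0 = Sat((p ∧ b)) = {s3, s6, s7, s8}, add states in Sat(b ∨ p) with some successor in Z. Z1 = {s0, s1, s3, s6, s7, s8}; Z2 = {s0, s1, s2, s3, s6, s7, s8}; fixed.
Sat(E[(b ∨ p) U (p ∧ b)]) = {s0, s1, s2, s3, s6, s7, s8}

{s0, s1, s2, s3, s6, s7, s8}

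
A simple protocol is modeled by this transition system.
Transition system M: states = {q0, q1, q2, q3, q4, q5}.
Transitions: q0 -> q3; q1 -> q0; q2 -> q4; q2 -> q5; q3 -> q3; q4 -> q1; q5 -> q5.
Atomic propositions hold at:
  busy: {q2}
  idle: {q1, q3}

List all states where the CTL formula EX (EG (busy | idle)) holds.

Sat(busy | idle) = {q1, q2, q3}
EG (busy | idle): greatest fixpoint, start Z0 = {q1, q2, q3}, keep only states in Sat with some successor in Z. Z1 = {q3}; fixed.
Sat(EG (busy | idle)) = {q3}
Sat(EX (EG (busy | idle))) = {s : some successor in {q3}} = {q0, q3}

{q0, q3}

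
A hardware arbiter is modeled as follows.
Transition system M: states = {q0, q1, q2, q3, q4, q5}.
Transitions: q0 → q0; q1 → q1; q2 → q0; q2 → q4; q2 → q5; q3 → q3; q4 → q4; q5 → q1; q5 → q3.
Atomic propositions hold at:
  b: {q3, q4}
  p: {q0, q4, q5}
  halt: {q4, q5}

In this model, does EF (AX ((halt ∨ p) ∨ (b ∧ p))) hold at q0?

Sat(halt ∨ p) = {q0, q4, q5}
Sat(b ∧ p) = {q4}
Sat((halt ∨ p) ∨ (b ∧ p)) = {q0, q4, q5}
Sat(AX ((halt ∨ p) ∨ (b ∧ p))) = {s : every successor in {q0, q4, q5}} = {q0, q2, q4}
EF (AX ((halt ∨ p) ∨ (b ∧ p))): least fixpoint, start Z0 = {q0, q2, q4}, add states with some successor in Z. Already a fixed point.
Sat(EF (AX ((halt ∨ p) ∨ (b ∧ p)))) = {q0, q2, q4}
q0 ∈ Sat(EF (AX ((halt ∨ p) ∨ (b ∧ p)))) = {q0, q2, q4}, so the formula holds at q0.

Yes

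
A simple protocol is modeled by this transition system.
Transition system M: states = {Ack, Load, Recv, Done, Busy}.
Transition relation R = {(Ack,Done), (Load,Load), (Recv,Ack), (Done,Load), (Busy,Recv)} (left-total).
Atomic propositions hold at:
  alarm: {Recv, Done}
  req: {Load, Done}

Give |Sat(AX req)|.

3

Sat(AX req) = {s : every successor in {Load, Done}} = {Ack, Load, Done}
|Sat(AX req)| = |{Ack, Load, Done}| = 3.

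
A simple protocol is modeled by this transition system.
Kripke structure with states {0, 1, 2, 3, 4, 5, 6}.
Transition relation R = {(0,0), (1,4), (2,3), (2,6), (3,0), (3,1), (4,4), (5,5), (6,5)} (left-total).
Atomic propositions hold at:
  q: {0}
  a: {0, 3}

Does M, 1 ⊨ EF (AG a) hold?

No

AG a: greatest fixpoint, start Z0 = {0, 3}, keep only states in Sat with every successor in Z. Z1 = {0}; fixed.
Sat(AG a) = {0}
EF (AG a): least fixpoint, start Z0 = {0}, add states with some successor in Z. Z1 = {0, 3}; Z2 = {0, 2, 3}; fixed.
Sat(EF (AG a)) = {0, 2, 3}
1 ∉ Sat(EF (AG a)) = {0, 2, 3}, so the formula does not hold at 1.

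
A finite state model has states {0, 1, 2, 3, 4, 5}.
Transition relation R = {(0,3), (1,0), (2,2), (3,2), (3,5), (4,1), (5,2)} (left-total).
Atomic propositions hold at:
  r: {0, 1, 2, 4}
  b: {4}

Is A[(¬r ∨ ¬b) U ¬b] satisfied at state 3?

Sat(¬r) = {3, 5}
Sat(¬b) = {0, 1, 2, 3, 5}
Sat(¬r ∨ ¬b) = {0, 1, 2, 3, 5}
A[(¬r ∨ ¬b) U ¬b]: least fixpoint, start Z0 = Sat(¬b) = {0, 1, 2, 3, 5}, add states in Sat(¬r ∨ ¬b) with every successor in Z. Already a fixed point.
Sat(A[(¬r ∨ ¬b) U ¬b]) = {0, 1, 2, 3, 5}
3 ∈ Sat(A[(¬r ∨ ¬b) U ¬b]) = {0, 1, 2, 3, 5}, so the formula holds at 3.

Yes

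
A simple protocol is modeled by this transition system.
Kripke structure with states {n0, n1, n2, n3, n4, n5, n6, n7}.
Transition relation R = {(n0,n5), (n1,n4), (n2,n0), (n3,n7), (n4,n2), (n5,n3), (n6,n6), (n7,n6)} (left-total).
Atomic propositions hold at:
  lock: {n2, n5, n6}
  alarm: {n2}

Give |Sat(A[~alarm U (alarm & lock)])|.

Sat(~alarm) = {n0, n1, n3, n4, n5, n6, n7}
Sat(alarm & lock) = {n2}
A[~alarm U (alarm & lock)]: least fixpoint, start Z0 = Sat((alarm & lock)) = {n2}, add states in Sat(~alarm) with every successor in Z. Z1 = {n2, n4}; Z2 = {n1, n2, n4}; fixed.
Sat(A[~alarm U (alarm & lock)]) = {n1, n2, n4}
|Sat(A[~alarm U (alarm & lock)])| = |{n1, n2, n4}| = 3.

3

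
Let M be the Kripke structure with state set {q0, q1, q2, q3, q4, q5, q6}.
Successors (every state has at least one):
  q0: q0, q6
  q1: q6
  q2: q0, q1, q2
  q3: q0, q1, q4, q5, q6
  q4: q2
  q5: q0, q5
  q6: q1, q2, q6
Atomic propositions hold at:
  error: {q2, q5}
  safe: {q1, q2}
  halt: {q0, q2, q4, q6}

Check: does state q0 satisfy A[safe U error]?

A[safe U error]: least fixpoint, start Z0 = Sat(error) = {q2, q5}, add states in Sat(safe) with every successor in Z. Already a fixed point.
Sat(A[safe U error]) = {q2, q5}
q0 ∉ Sat(A[safe U error]) = {q2, q5}, so the formula does not hold at q0.

No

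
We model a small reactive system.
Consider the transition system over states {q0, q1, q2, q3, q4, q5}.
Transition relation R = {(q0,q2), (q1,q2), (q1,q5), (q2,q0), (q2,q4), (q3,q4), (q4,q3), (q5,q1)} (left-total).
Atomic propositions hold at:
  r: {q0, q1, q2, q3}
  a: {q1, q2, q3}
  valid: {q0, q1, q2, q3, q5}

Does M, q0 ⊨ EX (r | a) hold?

Sat(r | a) = {q0, q1, q2, q3}
Sat(EX (r | a)) = {s : some successor in {q0, q1, q2, q3}} = {q0, q1, q2, q4, q5}
q0 ∈ Sat(EX (r | a)) = {q0, q1, q2, q4, q5}, so the formula holds at q0.

Yes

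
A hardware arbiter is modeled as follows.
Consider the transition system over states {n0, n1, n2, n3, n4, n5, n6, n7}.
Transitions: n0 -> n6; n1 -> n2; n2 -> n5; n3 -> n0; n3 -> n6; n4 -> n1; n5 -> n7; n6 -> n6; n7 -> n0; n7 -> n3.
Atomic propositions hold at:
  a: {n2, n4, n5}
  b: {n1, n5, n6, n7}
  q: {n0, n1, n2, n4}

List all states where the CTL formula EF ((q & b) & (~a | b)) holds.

{n1, n4}

Sat(q & b) = {n1}
Sat(~a) = {n0, n1, n3, n6, n7}
Sat(~a | b) = {n0, n1, n3, n5, n6, n7}
Sat((q & b) & (~a | b)) = {n1}
EF ((q & b) & (~a | b)): least fixpoint, start Z0 = {n1}, add states with some successor in Z. Z1 = {n1, n4}; fixed.
Sat(EF ((q & b) & (~a | b))) = {n1, n4}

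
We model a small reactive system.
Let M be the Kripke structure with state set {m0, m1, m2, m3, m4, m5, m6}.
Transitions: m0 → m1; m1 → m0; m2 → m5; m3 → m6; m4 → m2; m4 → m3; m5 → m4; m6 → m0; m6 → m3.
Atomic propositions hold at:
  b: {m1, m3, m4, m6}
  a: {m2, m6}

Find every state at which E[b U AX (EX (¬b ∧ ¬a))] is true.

Sat(¬b) = {m0, m2, m5}
Sat(¬a) = {m0, m1, m3, m4, m5}
Sat(¬b ∧ ¬a) = {m0, m5}
Sat(EX (¬b ∧ ¬a)) = {s : some successor in {m0, m5}} = {m1, m2, m6}
Sat(AX (EX (¬b ∧ ¬a))) = {s : every successor in {m1, m2, m6}} = {m0, m3}
E[b U AX (EX (¬b ∧ ¬a))]: least fixpoint, start Z0 = Sat(AX (EX (¬b ∧ ¬a))) = {m0, m3}, add states in Sat(b) with some successor in Z. Z1 = {m0, m1, m3, m4, m6}; fixed.
Sat(E[b U AX (EX (¬b ∧ ¬a))]) = {m0, m1, m3, m4, m6}

{m0, m1, m3, m4, m6}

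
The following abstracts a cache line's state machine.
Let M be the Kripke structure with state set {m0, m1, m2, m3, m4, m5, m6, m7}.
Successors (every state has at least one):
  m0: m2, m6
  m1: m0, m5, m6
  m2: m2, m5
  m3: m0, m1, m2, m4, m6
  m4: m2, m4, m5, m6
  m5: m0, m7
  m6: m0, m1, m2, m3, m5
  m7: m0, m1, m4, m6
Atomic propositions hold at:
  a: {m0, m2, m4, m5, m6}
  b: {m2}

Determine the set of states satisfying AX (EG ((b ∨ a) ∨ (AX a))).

{m0, m1, m2, m3, m4, m7}

Sat(b ∨ a) = {m0, m2, m4, m5, m6}
Sat(AX a) = {s : every successor in {m0, m2, m4, m5, m6}} = {m0, m1, m2, m4}
Sat((b ∨ a) ∨ (AX a)) = {m0, m1, m2, m4, m5, m6}
EG ((b ∨ a) ∨ (AX a)): greatest fixpoint, start Z0 = {m0, m1, m2, m4, m5, m6}, keep only states in Sat with some successor in Z. Already a fixed point.
Sat(EG ((b ∨ a) ∨ (AX a))) = {m0, m1, m2, m4, m5, m6}
Sat(AX (EG ((b ∨ a) ∨ (AX a)))) = {s : every successor in {m0, m1, m2, m4, m5, m6}} = {m0, m1, m2, m3, m4, m7}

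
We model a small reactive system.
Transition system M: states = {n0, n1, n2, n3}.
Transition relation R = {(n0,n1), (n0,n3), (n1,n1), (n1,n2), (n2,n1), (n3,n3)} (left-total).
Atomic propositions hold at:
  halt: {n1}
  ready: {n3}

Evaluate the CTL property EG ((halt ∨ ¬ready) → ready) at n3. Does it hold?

Sat(¬ready) = {n0, n1, n2}
Sat(halt ∨ ¬ready) = {n0, n1, n2}
Sat((halt ∨ ¬ready) → ready) = {n3}
EG ((halt ∨ ¬ready) → ready): greatest fixpoint, start Z0 = {n3}, keep only states in Sat with some successor in Z. Already a fixed point.
Sat(EG ((halt ∨ ¬ready) → ready)) = {n3}
n3 ∈ Sat(EG ((halt ∨ ¬ready) → ready)) = {n3}, so the formula holds at n3.

Yes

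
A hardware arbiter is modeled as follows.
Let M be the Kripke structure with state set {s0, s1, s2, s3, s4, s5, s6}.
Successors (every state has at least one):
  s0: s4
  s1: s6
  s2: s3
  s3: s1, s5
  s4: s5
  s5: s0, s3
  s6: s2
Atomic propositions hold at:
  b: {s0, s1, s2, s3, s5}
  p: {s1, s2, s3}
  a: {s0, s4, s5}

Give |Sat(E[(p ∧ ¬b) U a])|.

3

Sat(¬b) = {s4, s6}
Sat(p ∧ ¬b) = ∅
E[(p ∧ ¬b) U a]: least fixpoint, start Z0 = Sat(a) = {s0, s4, s5}, add states in Sat(p ∧ ¬b) with some successor in Z. Already a fixed point.
Sat(E[(p ∧ ¬b) U a]) = {s0, s4, s5}
|Sat(E[(p ∧ ¬b) U a])| = |{s0, s4, s5}| = 3.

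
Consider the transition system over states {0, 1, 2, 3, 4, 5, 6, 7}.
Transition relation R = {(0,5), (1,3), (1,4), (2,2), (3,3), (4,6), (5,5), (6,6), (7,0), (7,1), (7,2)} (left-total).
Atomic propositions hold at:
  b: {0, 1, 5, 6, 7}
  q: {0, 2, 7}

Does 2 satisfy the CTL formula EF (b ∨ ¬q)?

No

Sat(¬q) = {1, 3, 4, 5, 6}
Sat(b ∨ ¬q) = {0, 1, 3, 4, 5, 6, 7}
EF (b ∨ ¬q): least fixpoint, start Z0 = {0, 1, 3, 4, 5, 6, 7}, add states with some successor in Z. Already a fixed point.
Sat(EF (b ∨ ¬q)) = {0, 1, 3, 4, 5, 6, 7}
2 ∉ Sat(EF (b ∨ ¬q)) = {0, 1, 3, 4, 5, 6, 7}, so the formula does not hold at 2.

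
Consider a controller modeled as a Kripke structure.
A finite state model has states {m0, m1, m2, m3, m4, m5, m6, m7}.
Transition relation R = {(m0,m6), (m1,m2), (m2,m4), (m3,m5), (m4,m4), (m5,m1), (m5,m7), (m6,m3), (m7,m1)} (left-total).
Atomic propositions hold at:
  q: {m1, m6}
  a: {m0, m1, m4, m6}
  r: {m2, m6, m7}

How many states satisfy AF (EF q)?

EF q: least fixpoint, start Z0 = {m1, m6}, add states with some successor in Z. Z1 = {m0, m1, m5, m6, m7}; Z2 = {m0, m1, m3, m5, m6, m7}; fixed.
Sat(EF q) = {m0, m1, m3, m5, m6, m7}
AF (EF q): least fixpoint, start Z0 = {m0, m1, m3, m5, m6, m7}, add states with every successor in Z. Already a fixed point.
Sat(AF (EF q)) = {m0, m1, m3, m5, m6, m7}
|Sat(AF (EF q))| = |{m0, m1, m3, m5, m6, m7}| = 6.

6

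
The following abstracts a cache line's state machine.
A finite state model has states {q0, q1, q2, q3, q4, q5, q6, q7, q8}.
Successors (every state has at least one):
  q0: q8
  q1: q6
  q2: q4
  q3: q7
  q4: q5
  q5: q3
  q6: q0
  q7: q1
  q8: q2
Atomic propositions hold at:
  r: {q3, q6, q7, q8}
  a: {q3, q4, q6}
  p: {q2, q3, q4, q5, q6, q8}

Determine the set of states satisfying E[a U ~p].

{q0, q1, q3, q6, q7}

Sat(~p) = {q0, q1, q7}
E[a U ~p]: least fixpoint, start Z0 = Sat(~p) = {q0, q1, q7}, add states in Sat(a) with some successor in Z. Z1 = {q0, q1, q3, q6, q7}; fixed.
Sat(E[a U ~p]) = {q0, q1, q3, q6, q7}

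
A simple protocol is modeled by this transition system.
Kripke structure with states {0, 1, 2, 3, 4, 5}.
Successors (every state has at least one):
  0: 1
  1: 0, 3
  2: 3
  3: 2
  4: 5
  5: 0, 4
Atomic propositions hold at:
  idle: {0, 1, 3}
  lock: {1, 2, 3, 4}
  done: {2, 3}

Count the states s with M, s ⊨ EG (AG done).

2

AG done: greatest fixpoint, start Z0 = {2, 3}, keep only states in Sat with every successor in Z. Already a fixed point.
Sat(AG done) = {2, 3}
EG (AG done): greatest fixpoint, start Z0 = {2, 3}, keep only states in Sat with some successor in Z. Already a fixed point.
Sat(EG (AG done)) = {2, 3}
|Sat(EG (AG done))| = |{2, 3}| = 2.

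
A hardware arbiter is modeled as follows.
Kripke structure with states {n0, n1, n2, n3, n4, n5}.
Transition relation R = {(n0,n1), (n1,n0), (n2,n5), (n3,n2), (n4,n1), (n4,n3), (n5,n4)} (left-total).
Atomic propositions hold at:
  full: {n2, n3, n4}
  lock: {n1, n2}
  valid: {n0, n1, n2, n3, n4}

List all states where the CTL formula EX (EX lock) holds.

{n1, n4, n5}

Sat(EX lock) = {s : some successor in {n1, n2}} = {n0, n3, n4}
Sat(EX (EX lock)) = {s : some successor in {n0, n3, n4}} = {n1, n4, n5}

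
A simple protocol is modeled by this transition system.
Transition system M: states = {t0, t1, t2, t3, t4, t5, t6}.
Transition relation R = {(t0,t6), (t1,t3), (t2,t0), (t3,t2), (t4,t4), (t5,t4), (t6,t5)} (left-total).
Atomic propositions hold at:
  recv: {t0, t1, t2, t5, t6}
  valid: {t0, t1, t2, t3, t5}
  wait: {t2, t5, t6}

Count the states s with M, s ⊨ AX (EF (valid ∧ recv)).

5

Sat(valid ∧ recv) = {t0, t1, t2, t5}
EF (valid ∧ recv): least fixpoint, start Z0 = {t0, t1, t2, t5}, add states with some successor in Z. Z1 = {t0, t1, t2, t3, t5, t6}; fixed.
Sat(EF (valid ∧ recv)) = {t0, t1, t2, t3, t5, t6}
Sat(AX (EF (valid ∧ recv))) = {s : every successor in {t0, t1, t2, t3, t5, t6}} = {t0, t1, t2, t3, t6}
|Sat(AX (EF (valid ∧ recv)))| = |{t0, t1, t2, t3, t6}| = 5.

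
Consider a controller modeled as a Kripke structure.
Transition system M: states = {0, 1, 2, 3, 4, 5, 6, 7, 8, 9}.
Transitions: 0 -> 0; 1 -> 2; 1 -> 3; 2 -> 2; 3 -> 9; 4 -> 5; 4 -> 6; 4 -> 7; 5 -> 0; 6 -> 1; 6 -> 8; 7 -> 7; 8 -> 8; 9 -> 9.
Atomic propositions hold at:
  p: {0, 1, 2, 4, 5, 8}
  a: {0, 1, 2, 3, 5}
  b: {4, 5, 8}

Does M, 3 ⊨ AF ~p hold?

Yes

Sat(~p) = {3, 6, 7, 9}
AF ~p: least fixpoint, start Z0 = {3, 6, 7, 9}, add states with every successor in Z. Already a fixed point.
Sat(AF ~p) = {3, 6, 7, 9}
3 ∈ Sat(AF ~p) = {3, 6, 7, 9}, so the formula holds at 3.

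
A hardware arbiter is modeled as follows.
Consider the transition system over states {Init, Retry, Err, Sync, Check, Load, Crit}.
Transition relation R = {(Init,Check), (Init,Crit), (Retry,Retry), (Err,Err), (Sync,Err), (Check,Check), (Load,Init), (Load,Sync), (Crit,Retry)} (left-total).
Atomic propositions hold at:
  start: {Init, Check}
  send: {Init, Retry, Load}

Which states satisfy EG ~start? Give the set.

{Retry, Err, Sync, Load, Crit}

Sat(~start) = {Retry, Err, Sync, Load, Crit}
EG ~start: greatest fixpoint, start Z0 = {Retry, Err, Sync, Load, Crit}, keep only states in Sat with some successor in Z. Already a fixed point.
Sat(EG ~start) = {Retry, Err, Sync, Load, Crit}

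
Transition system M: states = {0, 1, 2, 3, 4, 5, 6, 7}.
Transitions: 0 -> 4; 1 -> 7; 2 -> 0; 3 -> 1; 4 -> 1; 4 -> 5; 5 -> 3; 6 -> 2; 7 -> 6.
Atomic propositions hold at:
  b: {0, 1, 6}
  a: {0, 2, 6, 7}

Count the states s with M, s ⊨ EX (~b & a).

2

Sat(~b) = {2, 3, 4, 5, 7}
Sat(~b & a) = {2, 7}
Sat(EX (~b & a)) = {s : some successor in {2, 7}} = {1, 6}
|Sat(EX (~b & a))| = |{1, 6}| = 2.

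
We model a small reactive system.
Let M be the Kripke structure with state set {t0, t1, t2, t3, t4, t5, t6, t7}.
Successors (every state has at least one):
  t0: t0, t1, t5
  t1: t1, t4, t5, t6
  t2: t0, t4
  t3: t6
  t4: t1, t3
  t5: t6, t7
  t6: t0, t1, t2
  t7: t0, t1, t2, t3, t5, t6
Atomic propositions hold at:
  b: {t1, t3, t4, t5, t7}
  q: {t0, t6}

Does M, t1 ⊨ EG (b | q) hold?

Sat(b | q) = {t0, t1, t3, t4, t5, t6, t7}
EG (b | q): greatest fixpoint, start Z0 = {t0, t1, t3, t4, t5, t6, t7}, keep only states in Sat with some successor in Z. Already a fixed point.
Sat(EG (b | q)) = {t0, t1, t3, t4, t5, t6, t7}
t1 ∈ Sat(EG (b | q)) = {t0, t1, t3, t4, t5, t6, t7}, so the formula holds at t1.

Yes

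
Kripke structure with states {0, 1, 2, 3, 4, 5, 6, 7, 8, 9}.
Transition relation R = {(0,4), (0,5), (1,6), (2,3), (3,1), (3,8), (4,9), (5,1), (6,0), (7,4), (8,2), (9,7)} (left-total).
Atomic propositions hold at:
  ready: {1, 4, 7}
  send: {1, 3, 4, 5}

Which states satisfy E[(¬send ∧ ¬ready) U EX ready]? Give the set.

Sat(¬send) = {0, 2, 6, 7, 8, 9}
Sat(¬ready) = {0, 2, 3, 5, 6, 8, 9}
Sat(¬send ∧ ¬ready) = {0, 2, 6, 8, 9}
Sat(EX ready) = {s : some successor in {1, 4, 7}} = {0, 3, 5, 7, 9}
E[(¬send ∧ ¬ready) U EX ready]: least fixpoint, start Z0 = Sat(EX ready) = {0, 3, 5, 7, 9}, add states in Sat(¬send ∧ ¬ready) with some successor in Z. Z1 = {0, 2, 3, 5, 6, 7, 9}; Z2 = {0, 2, 3, 5, 6, 7, 8, 9}; fixed.
Sat(E[(¬send ∧ ¬ready) U EX ready]) = {0, 2, 3, 5, 6, 7, 8, 9}

{0, 2, 3, 5, 6, 7, 8, 9}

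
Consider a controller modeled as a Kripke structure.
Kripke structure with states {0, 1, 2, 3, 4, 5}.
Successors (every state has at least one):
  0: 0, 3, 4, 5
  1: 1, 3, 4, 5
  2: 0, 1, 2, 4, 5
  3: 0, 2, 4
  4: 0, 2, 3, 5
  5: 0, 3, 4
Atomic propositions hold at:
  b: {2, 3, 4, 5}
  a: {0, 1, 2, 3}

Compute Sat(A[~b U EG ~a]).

Sat(~b) = {0, 1}
Sat(~a) = {4, 5}
EG ~a: greatest fixpoint, start Z0 = {4, 5}, keep only states in Sat with some successor in Z. Already a fixed point.
Sat(EG ~a) = {4, 5}
A[~b U EG ~a]: least fixpoint, start Z0 = Sat(EG ~a) = {4, 5}, add states in Sat(~b) with every successor in Z. Already a fixed point.
Sat(A[~b U EG ~a]) = {4, 5}

{4, 5}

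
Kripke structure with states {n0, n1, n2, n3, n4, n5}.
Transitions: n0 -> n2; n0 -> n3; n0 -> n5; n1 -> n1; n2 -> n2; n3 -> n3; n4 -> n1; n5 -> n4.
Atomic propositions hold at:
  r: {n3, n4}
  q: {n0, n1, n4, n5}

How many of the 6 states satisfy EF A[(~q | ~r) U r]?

4

Sat(~q) = {n2, n3}
Sat(~r) = {n0, n1, n2, n5}
Sat(~q | ~r) = {n0, n1, n2, n3, n5}
A[(~q | ~r) U r]: least fixpoint, start Z0 = Sat(r) = {n3, n4}, add states in Sat(~q | ~r) with every successor in Z. Z1 = {n3, n4, n5}; fixed.
Sat(A[(~q | ~r) U r]) = {n3, n4, n5}
EF A[(~q | ~r) U r]: least fixpoint, start Z0 = {n3, n4, n5}, add states with some successor in Z. Z1 = {n0, n3, n4, n5}; fixed.
Sat(EF A[(~q | ~r) U r]) = {n0, n3, n4, n5}
|Sat(EF A[(~q | ~r) U r])| = |{n0, n3, n4, n5}| = 4.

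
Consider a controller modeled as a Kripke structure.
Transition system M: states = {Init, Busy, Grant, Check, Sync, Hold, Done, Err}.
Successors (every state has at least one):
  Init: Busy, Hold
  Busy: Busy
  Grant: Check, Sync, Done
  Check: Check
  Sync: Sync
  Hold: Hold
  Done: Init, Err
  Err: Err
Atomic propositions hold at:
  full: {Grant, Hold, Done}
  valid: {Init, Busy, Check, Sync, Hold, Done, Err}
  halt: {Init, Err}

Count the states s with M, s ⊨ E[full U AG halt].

3

AG halt: greatest fixpoint, start Z0 = {Init, Err}, keep only states in Sat with every successor in Z. Z1 = {Err}; fixed.
Sat(AG halt) = {Err}
E[full U AG halt]: least fixpoint, start Z0 = Sat(AG halt) = {Err}, add states in Sat(full) with some successor in Z. Z1 = {Done, Err}; Z2 = {Grant, Done, Err}; fixed.
Sat(E[full U AG halt]) = {Grant, Done, Err}
|Sat(E[full U AG halt])| = |{Grant, Done, Err}| = 3.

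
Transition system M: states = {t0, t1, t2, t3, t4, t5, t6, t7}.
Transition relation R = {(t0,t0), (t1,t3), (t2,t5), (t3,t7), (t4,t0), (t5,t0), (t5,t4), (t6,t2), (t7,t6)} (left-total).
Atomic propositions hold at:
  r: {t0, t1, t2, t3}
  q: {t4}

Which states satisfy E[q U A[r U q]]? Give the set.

A[r U q]: least fixpoint, start Z0 = Sat(q) = {t4}, add states in Sat(r) with every successor in Z. Already a fixed point.
Sat(A[r U q]) = {t4}
E[q U A[r U q]]: least fixpoint, start Z0 = Sat(A[r U q]) = {t4}, add states in Sat(q) with some successor in Z. Already a fixed point.
Sat(E[q U A[r U q]]) = {t4}

{t4}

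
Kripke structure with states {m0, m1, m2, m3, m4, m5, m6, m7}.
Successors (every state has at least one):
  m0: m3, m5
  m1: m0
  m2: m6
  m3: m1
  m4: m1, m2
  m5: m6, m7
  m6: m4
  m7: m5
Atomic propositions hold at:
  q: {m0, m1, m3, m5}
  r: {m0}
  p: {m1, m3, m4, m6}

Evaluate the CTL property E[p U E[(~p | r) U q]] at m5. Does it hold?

Sat(~p) = {m0, m2, m5, m7}
Sat(~p | r) = {m0, m2, m5, m7}
E[(~p | r) U q]: least fixpoint, start Z0 = Sat(q) = {m0, m1, m3, m5}, add states in Sat(~p | r) with some successor in Z. Z1 = {m0, m1, m3, m5, m7}; fixed.
Sat(E[(~p | r) U q]) = {m0, m1, m3, m5, m7}
E[p U E[(~p | r) U q]]: least fixpoint, start Z0 = Sat(E[(~p | r) U q]) = {m0, m1, m3, m5, m7}, add states in Sat(p) with some successor in Z. Z1 = {m0, m1, m3, m4, m5, m7}; Z2 = {m0, m1, m3, m4, m5, m6, m7}; fixed.
Sat(E[p U E[(~p | r) U q]]) = {m0, m1, m3, m4, m5, m6, m7}
m5 ∈ Sat(E[p U E[(~p | r) U q]]) = {m0, m1, m3, m4, m5, m6, m7}, so the formula holds at m5.

Yes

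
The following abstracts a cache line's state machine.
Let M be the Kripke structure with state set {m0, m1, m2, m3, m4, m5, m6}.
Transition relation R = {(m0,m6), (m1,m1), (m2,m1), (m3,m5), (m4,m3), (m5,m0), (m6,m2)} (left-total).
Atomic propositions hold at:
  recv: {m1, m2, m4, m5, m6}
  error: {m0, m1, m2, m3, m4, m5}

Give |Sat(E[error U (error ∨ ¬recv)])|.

Sat(¬recv) = {m0, m3}
Sat(error ∨ ¬recv) = {m0, m1, m2, m3, m4, m5}
E[error U (error ∨ ¬recv)]: least fixpoint, start Z0 = Sat((error ∨ ¬recv)) = {m0, m1, m2, m3, m4, m5}, add states in Sat(error) with some successor in Z. Already a fixed point.
Sat(E[error U (error ∨ ¬recv)]) = {m0, m1, m2, m3, m4, m5}
|Sat(E[error U (error ∨ ¬recv)])| = |{m0, m1, m2, m3, m4, m5}| = 6.

6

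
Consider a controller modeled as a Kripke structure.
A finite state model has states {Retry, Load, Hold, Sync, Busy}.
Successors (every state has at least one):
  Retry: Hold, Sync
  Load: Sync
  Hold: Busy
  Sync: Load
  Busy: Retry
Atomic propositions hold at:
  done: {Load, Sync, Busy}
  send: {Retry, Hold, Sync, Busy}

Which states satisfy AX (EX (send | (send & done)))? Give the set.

{Hold, Sync, Busy}

Sat(send & done) = {Sync, Busy}
Sat(send | (send & done)) = {Retry, Hold, Sync, Busy}
Sat(EX (send | (send & done))) = {s : some successor in {Retry, Hold, Sync, Busy}} = {Retry, Load, Hold, Busy}
Sat(AX (EX (send | (send & done)))) = {s : every successor in {Retry, Load, Hold, Busy}} = {Hold, Sync, Busy}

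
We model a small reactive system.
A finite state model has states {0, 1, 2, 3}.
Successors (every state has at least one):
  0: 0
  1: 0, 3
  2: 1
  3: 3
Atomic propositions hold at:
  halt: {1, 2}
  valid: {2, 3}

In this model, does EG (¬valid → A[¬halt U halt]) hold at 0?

Sat(¬valid) = {0, 1}
Sat(¬halt) = {0, 3}
A[¬halt U halt]: least fixpoint, start Z0 = Sat(halt) = {1, 2}, add states in Sat(¬halt) with every successor in Z. Already a fixed point.
Sat(A[¬halt U halt]) = {1, 2}
Sat(¬valid → A[¬halt U halt]) = {1, 2, 3}
EG (¬valid → A[¬halt U halt]): greatest fixpoint, start Z0 = {1, 2, 3}, keep only states in Sat with some successor in Z. Already a fixed point.
Sat(EG (¬valid → A[¬halt U halt])) = {1, 2, 3}
0 ∉ Sat(EG (¬valid → A[¬halt U halt])) = {1, 2, 3}, so the formula does not hold at 0.

No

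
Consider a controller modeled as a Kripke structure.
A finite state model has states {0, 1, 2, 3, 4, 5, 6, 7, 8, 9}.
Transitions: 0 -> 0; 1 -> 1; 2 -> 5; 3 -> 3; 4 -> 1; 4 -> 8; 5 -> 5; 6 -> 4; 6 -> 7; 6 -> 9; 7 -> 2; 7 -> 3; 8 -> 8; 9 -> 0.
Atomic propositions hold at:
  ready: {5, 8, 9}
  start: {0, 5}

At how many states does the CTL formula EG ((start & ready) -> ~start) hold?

Sat(start & ready) = {5}
Sat(~start) = {1, 2, 3, 4, 6, 7, 8, 9}
Sat((start & ready) -> ~start) = {0, 1, 2, 3, 4, 6, 7, 8, 9}
EG ((start & ready) -> ~start): greatest fixpoint, start Z0 = {0, 1, 2, 3, 4, 6, 7, 8, 9}, keep only states in Sat with some successor in Z. Z1 = {0, 1, 3, 4, 6, 7, 8, 9}; fixed.
Sat(EG ((start & ready) -> ~start)) = {0, 1, 3, 4, 6, 7, 8, 9}
|Sat(EG ((start & ready) -> ~start))| = |{0, 1, 3, 4, 6, 7, 8, 9}| = 8.

8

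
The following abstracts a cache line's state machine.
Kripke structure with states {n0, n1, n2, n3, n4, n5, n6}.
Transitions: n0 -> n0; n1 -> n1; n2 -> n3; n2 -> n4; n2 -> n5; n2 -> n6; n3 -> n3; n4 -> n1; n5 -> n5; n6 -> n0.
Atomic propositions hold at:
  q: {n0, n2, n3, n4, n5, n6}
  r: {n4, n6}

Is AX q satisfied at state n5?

Sat(AX q) = {s : every successor in {n0, n2, n3, n4, n5, n6}} = {n0, n2, n3, n5, n6}
n5 ∈ Sat(AX q) = {n0, n2, n3, n5, n6}, so the formula holds at n5.

Yes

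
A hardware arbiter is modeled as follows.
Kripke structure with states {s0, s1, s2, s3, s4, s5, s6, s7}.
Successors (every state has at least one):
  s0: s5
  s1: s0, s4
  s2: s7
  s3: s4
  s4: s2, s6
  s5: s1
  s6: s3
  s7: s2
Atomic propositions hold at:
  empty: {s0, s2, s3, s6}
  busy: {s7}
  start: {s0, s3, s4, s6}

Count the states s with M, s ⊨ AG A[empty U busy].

2

A[empty U busy]: least fixpoint, start Z0 = Sat(busy) = {s7}, add states in Sat(empty) with every successor in Z. Z1 = {s2, s7}; fixed.
Sat(A[empty U busy]) = {s2, s7}
AG A[empty U busy]: greatest fixpoint, start Z0 = {s2, s7}, keep only states in Sat with every successor in Z. Already a fixed point.
Sat(AG A[empty U busy]) = {s2, s7}
|Sat(AG A[empty U busy])| = |{s2, s7}| = 2.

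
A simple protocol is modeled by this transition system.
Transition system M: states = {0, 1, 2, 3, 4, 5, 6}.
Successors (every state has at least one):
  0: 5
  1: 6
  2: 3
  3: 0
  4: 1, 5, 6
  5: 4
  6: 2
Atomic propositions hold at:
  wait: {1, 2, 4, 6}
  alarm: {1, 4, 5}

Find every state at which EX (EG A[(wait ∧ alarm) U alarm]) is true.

Sat(wait ∧ alarm) = {1, 4}
A[(wait ∧ alarm) U alarm]: least fixpoint, start Z0 = Sat(alarm) = {1, 4, 5}, add states in Sat(wait ∧ alarm) with every successor in Z. Already a fixed point.
Sat(A[(wait ∧ alarm) U alarm]) = {1, 4, 5}
EG A[(wait ∧ alarm) U alarm]: greatest fixpoint, start Z0 = {1, 4, 5}, keep only states in Sat with some successor in Z. Z1 = {4, 5}; fixed.
Sat(EG A[(wait ∧ alarm) U alarm]) = {4, 5}
Sat(EX (EG A[(wait ∧ alarm) U alarm])) = {s : some successor in {4, 5}} = {0, 4, 5}

{0, 4, 5}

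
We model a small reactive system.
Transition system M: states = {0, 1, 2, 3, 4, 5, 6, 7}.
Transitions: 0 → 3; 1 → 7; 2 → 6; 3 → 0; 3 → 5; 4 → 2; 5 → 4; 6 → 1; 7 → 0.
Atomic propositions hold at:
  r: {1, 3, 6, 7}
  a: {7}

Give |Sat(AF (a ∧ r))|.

Sat(a ∧ r) = {7}
AF (a ∧ r): least fixpoint, start Z0 = {7}, add states with every successor in Z. Z1 = {1, 7}; Z2 = {1, 6, 7}; Z3 = {1, 2, 6, 7}; Z4 = {1, 2, 4, 6, 7}; Z5 = {1, 2, 4, 5, 6, 7}; fixed.
Sat(AF (a ∧ r)) = {1, 2, 4, 5, 6, 7}
|Sat(AF (a ∧ r))| = |{1, 2, 4, 5, 6, 7}| = 6.

6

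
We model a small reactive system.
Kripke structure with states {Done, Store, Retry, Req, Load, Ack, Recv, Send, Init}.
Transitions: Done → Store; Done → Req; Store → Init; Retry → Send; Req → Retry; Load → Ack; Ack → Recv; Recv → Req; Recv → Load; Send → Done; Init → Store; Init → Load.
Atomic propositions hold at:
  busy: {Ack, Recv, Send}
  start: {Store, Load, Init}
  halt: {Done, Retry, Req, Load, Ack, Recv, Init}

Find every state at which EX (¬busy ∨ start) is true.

{Done, Store, Req, Recv, Send, Init}

Sat(¬busy) = {Done, Store, Retry, Req, Load, Init}
Sat(¬busy ∨ start) = {Done, Store, Retry, Req, Load, Init}
Sat(EX (¬busy ∨ start)) = {s : some successor in {Done, Store, Retry, Req, Load, Init}} = {Done, Store, Req, Recv, Send, Init}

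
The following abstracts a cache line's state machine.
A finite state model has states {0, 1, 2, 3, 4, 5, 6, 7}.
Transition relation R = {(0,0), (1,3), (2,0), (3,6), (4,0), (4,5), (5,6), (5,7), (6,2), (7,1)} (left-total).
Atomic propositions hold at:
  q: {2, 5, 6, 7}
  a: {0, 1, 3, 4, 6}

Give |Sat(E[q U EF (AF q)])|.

AF q: least fixpoint, start Z0 = {2, 5, 6, 7}, add states with every successor in Z. Z1 = {2, 3, 5, 6, 7}; Z2 = {1, 2, 3, 5, 6, 7}; fixed.
Sat(AF q) = {1, 2, 3, 5, 6, 7}
EF (AF q): least fixpoint, start Z0 = {1, 2, 3, 5, 6, 7}, add states with some successor in Z. Z1 = {1, 2, 3, 4, 5, 6, 7}; fixed.
Sat(EF (AF q)) = {1, 2, 3, 4, 5, 6, 7}
E[q U EF (AF q)]: least fixpoint, start Z0 = Sat(EF (AF q)) = {1, 2, 3, 4, 5, 6, 7}, add states in Sat(q) with some successor in Z. Already a fixed point.
Sat(E[q U EF (AF q)]) = {1, 2, 3, 4, 5, 6, 7}
|Sat(E[q U EF (AF q)])| = |{1, 2, 3, 4, 5, 6, 7}| = 7.

7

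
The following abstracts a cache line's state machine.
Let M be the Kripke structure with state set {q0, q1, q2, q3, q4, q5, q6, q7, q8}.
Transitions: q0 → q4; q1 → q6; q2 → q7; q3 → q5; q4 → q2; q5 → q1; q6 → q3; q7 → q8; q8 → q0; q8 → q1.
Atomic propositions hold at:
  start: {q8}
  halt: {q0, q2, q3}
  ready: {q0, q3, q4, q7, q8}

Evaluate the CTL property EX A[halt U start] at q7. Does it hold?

A[halt U start]: least fixpoint, start Z0 = Sat(start) = {q8}, add states in Sat(halt) with every successor in Z. Already a fixed point.
Sat(A[halt U start]) = {q8}
Sat(EX A[halt U start]) = {s : some successor in {q8}} = {q7}
q7 ∈ Sat(EX A[halt U start]) = {q7}, so the formula holds at q7.

Yes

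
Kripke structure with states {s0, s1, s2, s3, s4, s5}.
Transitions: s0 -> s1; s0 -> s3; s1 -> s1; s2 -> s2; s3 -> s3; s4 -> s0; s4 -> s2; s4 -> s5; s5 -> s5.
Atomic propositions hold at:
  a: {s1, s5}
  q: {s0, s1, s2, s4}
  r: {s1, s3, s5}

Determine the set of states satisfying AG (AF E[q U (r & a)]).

Sat(r & a) = {s1, s5}
E[q U (r & a)]: least fixpoint, start Z0 = Sat((r & a)) = {s1, s5}, add states in Sat(q) with some successor in Z. Z1 = {s0, s1, s4, s5}; fixed.
Sat(E[q U (r & a)]) = {s0, s1, s4, s5}
AF E[q U (r & a)]: least fixpoint, start Z0 = {s0, s1, s4, s5}, add states with every successor in Z. Already a fixed point.
Sat(AF E[q U (r & a)]) = {s0, s1, s4, s5}
AG (AF E[q U (r & a)]): greatest fixpoint, start Z0 = {s0, s1, s4, s5}, keep only states in Sat with every successor in Z. Z1 = {s1, s5}; fixed.
Sat(AG (AF E[q U (r & a)])) = {s1, s5}

{s1, s5}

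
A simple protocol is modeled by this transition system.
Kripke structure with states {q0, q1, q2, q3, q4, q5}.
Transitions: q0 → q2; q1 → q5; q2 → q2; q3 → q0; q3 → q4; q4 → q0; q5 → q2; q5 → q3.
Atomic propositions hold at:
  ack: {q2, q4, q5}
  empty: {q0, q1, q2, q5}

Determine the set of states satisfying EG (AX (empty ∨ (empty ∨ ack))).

{q0, q2, q3, q4}

Sat(empty ∨ ack) = {q0, q1, q2, q4, q5}
Sat(empty ∨ (empty ∨ ack)) = {q0, q1, q2, q4, q5}
Sat(AX (empty ∨ (empty ∨ ack))) = {s : every successor in {q0, q1, q2, q4, q5}} = {q0, q1, q2, q3, q4}
EG (AX (empty ∨ (empty ∨ ack))): greatest fixpoint, start Z0 = {q0, q1, q2, q3, q4}, keep only states in Sat with some successor in Z. Z1 = {q0, q2, q3, q4}; fixed.
Sat(EG (AX (empty ∨ (empty ∨ ack)))) = {q0, q2, q3, q4}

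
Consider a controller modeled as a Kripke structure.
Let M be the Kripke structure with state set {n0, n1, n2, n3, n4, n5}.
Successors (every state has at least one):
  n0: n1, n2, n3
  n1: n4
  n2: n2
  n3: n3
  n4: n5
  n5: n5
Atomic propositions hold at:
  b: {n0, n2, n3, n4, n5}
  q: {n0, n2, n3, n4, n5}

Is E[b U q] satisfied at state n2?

Yes

E[b U q]: least fixpoint, start Z0 = Sat(q) = {n0, n2, n3, n4, n5}, add states in Sat(b) with some successor in Z. Already a fixed point.
Sat(E[b U q]) = {n0, n2, n3, n4, n5}
n2 ∈ Sat(E[b U q]) = {n0, n2, n3, n4, n5}, so the formula holds at n2.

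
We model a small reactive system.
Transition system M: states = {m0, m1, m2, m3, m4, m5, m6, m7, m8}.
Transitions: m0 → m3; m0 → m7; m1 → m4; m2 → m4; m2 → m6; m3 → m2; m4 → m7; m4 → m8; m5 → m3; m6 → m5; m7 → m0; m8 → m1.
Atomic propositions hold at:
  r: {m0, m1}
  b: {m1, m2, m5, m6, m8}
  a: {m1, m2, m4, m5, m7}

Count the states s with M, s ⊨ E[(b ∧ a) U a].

Sat(b ∧ a) = {m1, m2, m5}
E[(b ∧ a) U a]: least fixpoint, start Z0 = Sat(a) = {m1, m2, m4, m5, m7}, add states in Sat(b ∧ a) with some successor in Z. Already a fixed point.
Sat(E[(b ∧ a) U a]) = {m1, m2, m4, m5, m7}
|Sat(E[(b ∧ a) U a])| = |{m1, m2, m4, m5, m7}| = 5.

5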